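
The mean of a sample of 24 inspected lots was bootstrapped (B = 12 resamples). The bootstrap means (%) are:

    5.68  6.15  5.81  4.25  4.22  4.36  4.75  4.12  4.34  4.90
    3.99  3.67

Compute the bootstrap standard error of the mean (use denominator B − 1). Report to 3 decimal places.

SE* = 0.793

Bootstrap SE is the standard deviation of the 12 replicate means.
Mean of replicates: (5.68 + 6.15 + 5.81 + 4.25 + 4.22 + 4.36 + 4.75 + 4.12 + 4.34 + 4.90 + 3.99 + 3.67) / 12 = 56.2400 / 12 = 4.6867
Sum of squared deviations: (+0.9933)² + (+1.4633)² + (+1.1233)² + (−0.4367)² + (−0.4667)² + (−0.3267)² + (+0.0633)² + (−0.5667)² + (−0.3467)² + (+0.2133)² + (−0.6967)² + (−1.0167)² = 6.9149
Variance = 6.9149 / 11 = 0.6286
SE* = √0.6286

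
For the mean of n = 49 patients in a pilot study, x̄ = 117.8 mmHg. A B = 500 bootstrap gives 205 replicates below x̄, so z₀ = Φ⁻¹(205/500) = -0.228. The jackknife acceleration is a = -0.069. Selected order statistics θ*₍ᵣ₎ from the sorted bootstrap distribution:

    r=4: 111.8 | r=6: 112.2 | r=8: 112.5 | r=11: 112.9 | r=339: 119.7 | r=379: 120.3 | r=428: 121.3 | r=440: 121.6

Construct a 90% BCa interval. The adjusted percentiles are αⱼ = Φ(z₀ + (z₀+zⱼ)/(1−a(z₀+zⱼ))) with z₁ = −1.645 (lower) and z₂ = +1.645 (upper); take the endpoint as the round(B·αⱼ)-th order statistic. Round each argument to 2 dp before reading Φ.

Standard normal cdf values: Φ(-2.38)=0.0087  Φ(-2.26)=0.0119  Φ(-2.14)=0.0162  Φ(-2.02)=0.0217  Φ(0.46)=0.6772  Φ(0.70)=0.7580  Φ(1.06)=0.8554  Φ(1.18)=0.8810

Lower: z₀ + z₁ = -0.228 + (-1.645) = -1.873; 1 − a(z₀+z₁) = 1 − (-0.069)(-1.873) = 0.8708; argument = -0.228 + (-1.873)/0.8708 = -2.3790 → -2.38.
α₁ = Φ(-2.38) = 0.0087; rank = round(500 × 0.0087) = 4; θ*₍4₎ = 111.8.
Upper: z₀ + z₂ = 1.417; 1 − a(z₀+z₂) = 1.0978; argument = 1.0628 → 1.06; α₂ = 0.8554; rank = 428; θ*₍428₎ = 121.3.

(111.8, 121.3)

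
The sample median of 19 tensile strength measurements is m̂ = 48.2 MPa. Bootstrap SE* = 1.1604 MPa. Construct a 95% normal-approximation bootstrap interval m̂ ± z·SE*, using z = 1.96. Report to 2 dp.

Margin = 1.96 × 1.1604 = 2.274
Interval: 48.2 ± 2.274

(45.93, 50.47)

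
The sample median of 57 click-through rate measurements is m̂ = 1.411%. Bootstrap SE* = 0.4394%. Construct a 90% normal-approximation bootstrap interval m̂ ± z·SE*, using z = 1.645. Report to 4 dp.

(0.6882, 2.1338)

Margin = 1.645 × 0.4394 = 0.72281
Interval: 1.411 ± 0.72281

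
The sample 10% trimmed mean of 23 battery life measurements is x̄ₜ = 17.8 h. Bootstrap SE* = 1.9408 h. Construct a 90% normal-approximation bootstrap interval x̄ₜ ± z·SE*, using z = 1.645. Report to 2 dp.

Margin = 1.645 × 1.9408 = 3.193
Interval: 17.8 ± 3.193

(14.61, 20.99)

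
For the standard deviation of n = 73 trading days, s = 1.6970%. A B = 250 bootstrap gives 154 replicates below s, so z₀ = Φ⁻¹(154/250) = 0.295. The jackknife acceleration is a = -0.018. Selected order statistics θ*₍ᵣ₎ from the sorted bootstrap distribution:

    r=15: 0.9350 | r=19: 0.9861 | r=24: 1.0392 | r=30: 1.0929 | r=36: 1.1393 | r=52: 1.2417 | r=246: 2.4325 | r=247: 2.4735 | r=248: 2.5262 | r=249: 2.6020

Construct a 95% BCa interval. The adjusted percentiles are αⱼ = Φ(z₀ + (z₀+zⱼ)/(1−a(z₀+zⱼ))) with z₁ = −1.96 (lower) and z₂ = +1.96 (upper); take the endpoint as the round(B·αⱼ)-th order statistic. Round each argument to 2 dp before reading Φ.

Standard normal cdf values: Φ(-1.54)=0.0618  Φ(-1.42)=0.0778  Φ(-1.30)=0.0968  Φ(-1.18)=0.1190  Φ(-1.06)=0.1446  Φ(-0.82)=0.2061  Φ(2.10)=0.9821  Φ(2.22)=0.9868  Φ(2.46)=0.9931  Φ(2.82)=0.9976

(0.9861, 2.5262)

Lower: z₀ + z₁ = 0.295 + (-1.960) = -1.665; 1 − a(z₀+z₁) = 1 − (-0.018)(-1.665) = 0.9700; argument = 0.295 + (-1.665)/0.9700 = -1.4214 → -1.42.
α₁ = Φ(-1.42) = 0.0778; rank = round(250 × 0.0778) = 19; θ*₍19₎ = 0.9861.
Upper: z₀ + z₂ = 2.255; 1 − a(z₀+z₂) = 1.0406; argument = 2.4620 → 2.46; α₂ = 0.9931; rank = 248; θ*₍248₎ = 2.5262.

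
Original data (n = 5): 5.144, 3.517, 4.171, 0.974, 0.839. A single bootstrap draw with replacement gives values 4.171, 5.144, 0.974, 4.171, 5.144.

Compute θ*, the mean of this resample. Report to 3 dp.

Mean = (4.171 + 5.144 + 0.974 + 4.171 + 5.144) / 5 = 19.6040 / 5 = 3.921

θ* = 3.921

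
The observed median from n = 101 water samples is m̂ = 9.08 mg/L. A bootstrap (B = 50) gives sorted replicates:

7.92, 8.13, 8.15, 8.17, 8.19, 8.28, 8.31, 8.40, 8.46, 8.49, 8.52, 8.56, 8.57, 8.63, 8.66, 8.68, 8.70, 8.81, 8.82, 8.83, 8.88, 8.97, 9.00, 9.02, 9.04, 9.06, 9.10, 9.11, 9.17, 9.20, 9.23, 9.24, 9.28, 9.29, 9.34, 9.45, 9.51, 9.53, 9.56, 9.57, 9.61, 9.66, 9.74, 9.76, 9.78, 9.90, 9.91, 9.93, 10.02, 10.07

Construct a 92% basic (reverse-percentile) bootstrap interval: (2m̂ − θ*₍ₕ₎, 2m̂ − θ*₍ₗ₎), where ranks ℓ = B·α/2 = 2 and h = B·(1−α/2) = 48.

Percentile endpoints at ranks 2 and 48: θ*₍2₎ = 8.13, θ*₍48₎ = 9.93.
Basic interval reflects these around m̂:
  lower = 2 × 9.08 − 9.93 = 8.23
  upper = 2 × 9.08 − 8.13 = 10.03

(8.23, 10.03)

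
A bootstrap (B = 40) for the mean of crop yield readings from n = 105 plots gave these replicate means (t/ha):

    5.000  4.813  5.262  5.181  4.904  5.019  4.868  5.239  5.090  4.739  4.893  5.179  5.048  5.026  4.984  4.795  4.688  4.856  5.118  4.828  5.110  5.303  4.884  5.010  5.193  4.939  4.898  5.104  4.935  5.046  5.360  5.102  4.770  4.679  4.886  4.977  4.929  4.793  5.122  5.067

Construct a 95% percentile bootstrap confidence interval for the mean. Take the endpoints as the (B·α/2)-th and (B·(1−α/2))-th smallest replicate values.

Sorted replicates: 4.679, 4.688, 4.739, 4.770, 4.793, 4.795, 4.813, 4.828, 4.856, 4.868, 4.884, 4.886, 4.893, 4.898, 4.904, 4.929, 4.935, 4.939, 4.977, 4.984, 5.000, 5.010, 5.019, 5.026, 5.046, 5.048, 5.067, 5.090, 5.102, 5.104, 5.110, 5.118, 5.122, 5.179, 5.181, 5.193, 5.239, 5.262, 5.303, 5.360
α = 0.05; lower rank = 40 × 0.025 = 1; upper rank = 40 × 0.975 = 39.
The 1st smallest replicate is 4.679; the 39th is 5.303.

(4.679, 5.303)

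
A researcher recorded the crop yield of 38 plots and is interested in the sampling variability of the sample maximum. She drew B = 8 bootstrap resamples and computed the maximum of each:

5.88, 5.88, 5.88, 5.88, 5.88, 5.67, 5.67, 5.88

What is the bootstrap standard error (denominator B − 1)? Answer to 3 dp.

Bootstrap SE is the standard deviation of the 8 replicate maximums.
Mean of replicates: (5.88 + 5.88 + 5.88 + 5.88 + 5.88 + 5.67 + 5.67 + 5.88) / 8 = 46.6200 / 8 = 5.8275
Sum of squared deviations: (+0.0525)² + (+0.0525)² + (+0.0525)² + (+0.0525)² + (+0.0525)² + (−0.1575)² + (−0.1575)² + (+0.0525)² = 0.0661
Variance = 0.0661 / 7 = 0.0094
SE* = √0.0094

SE* = 0.097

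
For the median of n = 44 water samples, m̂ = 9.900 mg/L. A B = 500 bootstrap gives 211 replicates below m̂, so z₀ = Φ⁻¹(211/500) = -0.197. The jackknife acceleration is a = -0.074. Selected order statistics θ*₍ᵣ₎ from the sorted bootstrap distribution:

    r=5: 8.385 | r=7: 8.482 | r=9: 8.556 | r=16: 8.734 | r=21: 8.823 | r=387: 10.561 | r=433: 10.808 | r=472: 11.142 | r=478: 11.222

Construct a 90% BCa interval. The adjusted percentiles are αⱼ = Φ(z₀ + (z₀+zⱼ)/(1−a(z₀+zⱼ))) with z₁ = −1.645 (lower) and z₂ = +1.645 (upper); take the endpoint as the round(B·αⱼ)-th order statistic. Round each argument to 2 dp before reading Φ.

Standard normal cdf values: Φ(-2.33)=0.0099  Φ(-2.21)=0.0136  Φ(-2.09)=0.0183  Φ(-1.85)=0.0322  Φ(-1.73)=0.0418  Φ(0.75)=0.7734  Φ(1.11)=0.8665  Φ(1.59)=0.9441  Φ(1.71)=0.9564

(8.385, 10.808)

Lower: z₀ + z₁ = -0.197 + (-1.645) = -1.842; 1 − a(z₀+z₁) = 1 − (-0.074)(-1.842) = 0.8637; argument = -0.197 + (-1.842)/0.8637 = -2.3297 → -2.33.
α₁ = Φ(-2.33) = 0.0099; rank = round(500 × 0.0099) = 5; θ*₍5₎ = 8.385.
Upper: z₀ + z₂ = 1.448; 1 − a(z₀+z₂) = 1.1072; argument = 1.1109 → 1.11; α₂ = 0.8665; rank = 433; θ*₍433₎ = 10.808.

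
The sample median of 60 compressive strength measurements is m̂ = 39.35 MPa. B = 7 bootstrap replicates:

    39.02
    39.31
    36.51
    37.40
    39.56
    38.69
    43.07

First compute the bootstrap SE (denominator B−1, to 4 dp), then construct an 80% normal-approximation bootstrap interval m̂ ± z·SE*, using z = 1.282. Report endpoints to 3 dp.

(36.692, 42.008)

Mean of replicates = 39.0800; sum of squared deviations = 25.7864; SE* = √(25.7864/6) = 2.0731
Margin = 1.282 × 2.0731 = 2.6577
Interval: 39.35 ± 2.6577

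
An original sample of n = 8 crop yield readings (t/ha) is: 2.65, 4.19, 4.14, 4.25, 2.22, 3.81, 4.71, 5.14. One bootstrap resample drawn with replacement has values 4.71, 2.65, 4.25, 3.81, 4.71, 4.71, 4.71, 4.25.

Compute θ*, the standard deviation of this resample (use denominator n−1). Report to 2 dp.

θ* = 0.72

Mean = 4.2250; sum of squared deviations = 3.5950
s² = 3.5950 / 7 = 0.5136
s = √0.5136 = 0.72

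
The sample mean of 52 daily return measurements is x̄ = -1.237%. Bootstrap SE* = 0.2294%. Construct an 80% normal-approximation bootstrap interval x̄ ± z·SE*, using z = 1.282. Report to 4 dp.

(-1.5311, -0.9429)

Margin = 1.282 × 0.2294 = 0.29409
Interval: -1.237 ± 0.29409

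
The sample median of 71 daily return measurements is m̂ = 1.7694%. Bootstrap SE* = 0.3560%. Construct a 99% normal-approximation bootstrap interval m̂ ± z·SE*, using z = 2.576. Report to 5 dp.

(0.85234, 2.68646)

Margin = 2.576 × 0.3560 = 0.917056
Interval: 1.7694 ± 0.917056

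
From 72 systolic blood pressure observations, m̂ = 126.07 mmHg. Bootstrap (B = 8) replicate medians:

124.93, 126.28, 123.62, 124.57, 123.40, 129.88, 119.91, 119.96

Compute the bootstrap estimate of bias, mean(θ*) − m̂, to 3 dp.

mean(θ*) = (124.93 + 126.28 + 123.62 + 124.57 + 123.40 + 129.88 + 119.91 + 119.96) / 8 = 124.0687
bias = 124.0687 − 126.07

bias = −2.001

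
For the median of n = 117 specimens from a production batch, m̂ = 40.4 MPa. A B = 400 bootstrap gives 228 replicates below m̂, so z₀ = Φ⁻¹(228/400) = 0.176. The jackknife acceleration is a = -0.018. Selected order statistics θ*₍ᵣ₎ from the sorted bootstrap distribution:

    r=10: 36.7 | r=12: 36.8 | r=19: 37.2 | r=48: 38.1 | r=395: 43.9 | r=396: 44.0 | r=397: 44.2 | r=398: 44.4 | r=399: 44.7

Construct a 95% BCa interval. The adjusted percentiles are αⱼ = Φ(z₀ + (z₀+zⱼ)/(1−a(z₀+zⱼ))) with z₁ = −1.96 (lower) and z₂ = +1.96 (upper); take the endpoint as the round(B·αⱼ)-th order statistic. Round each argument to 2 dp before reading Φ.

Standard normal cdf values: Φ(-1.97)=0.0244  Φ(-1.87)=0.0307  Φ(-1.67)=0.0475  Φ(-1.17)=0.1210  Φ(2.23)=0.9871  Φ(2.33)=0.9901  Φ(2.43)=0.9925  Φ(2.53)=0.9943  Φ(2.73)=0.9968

(37.2, 43.9)

Lower: z₀ + z₁ = 0.176 + (-1.960) = -1.784; 1 − a(z₀+z₁) = 1 − (-0.018)(-1.784) = 0.9679; argument = 0.176 + (-1.784)/0.9679 = -1.6672 → -1.67.
α₁ = Φ(-1.67) = 0.0475; rank = round(400 × 0.0475) = 19; θ*₍19₎ = 37.2.
Upper: z₀ + z₂ = 2.136; 1 − a(z₀+z₂) = 1.0384; argument = 2.2329 → 2.23; α₂ = 0.9871; rank = 395; θ*₍395₎ = 43.9.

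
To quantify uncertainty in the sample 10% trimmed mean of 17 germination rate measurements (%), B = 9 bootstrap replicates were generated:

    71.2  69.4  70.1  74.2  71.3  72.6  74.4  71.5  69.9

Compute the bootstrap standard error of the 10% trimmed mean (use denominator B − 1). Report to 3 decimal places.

SE* = 1.797

Bootstrap SE is the standard deviation of the 9 replicate 10% trimmed means.
Mean of replicates: (71.2 + 69.4 + 70.1 + 74.2 + 71.3 + 72.6 + 74.4 + 71.5 + 69.9) / 9 = 644.6000 / 9 = 71.6222
Sum of squared deviations: (−0.4222)² + (−2.2222)² + (−1.5222)² + (+2.5778)² + (−0.3222)² + (+0.9778)² + (+2.7778)² + (−0.1222)² + (−1.7222)² = 25.8356
Variance = 25.8356 / 8 = 3.2294
SE* = √3.2294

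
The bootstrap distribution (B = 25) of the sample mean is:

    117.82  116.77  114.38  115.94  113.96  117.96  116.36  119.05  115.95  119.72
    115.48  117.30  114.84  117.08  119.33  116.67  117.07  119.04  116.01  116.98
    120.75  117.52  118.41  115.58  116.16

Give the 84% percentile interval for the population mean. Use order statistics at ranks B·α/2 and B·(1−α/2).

Sorted replicates: 113.96, 114.38, 114.84, 115.48, 115.58, 115.94, 115.95, 116.01, 116.16, 116.36, 116.67, 116.77, 116.98, 117.07, 117.08, 117.30, 117.52, 117.82, 117.96, 118.41, 119.04, 119.05, 119.33, 119.72, 120.75
α = 0.16; lower rank = 25 × 0.080 = 2; upper rank = 25 × 0.920 = 23.
The 2nd smallest replicate is 114.38; the 23rd is 119.33.

(114.38, 119.33)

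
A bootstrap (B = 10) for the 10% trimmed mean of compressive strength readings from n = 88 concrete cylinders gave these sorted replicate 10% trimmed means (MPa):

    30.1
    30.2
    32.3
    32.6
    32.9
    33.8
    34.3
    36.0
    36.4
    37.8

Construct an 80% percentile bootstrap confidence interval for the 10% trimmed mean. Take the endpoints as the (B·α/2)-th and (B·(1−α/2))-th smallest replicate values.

(30.1, 36.4)

α = 0.20; lower rank = 10 × 0.100 = 1; upper rank = 10 × 0.900 = 9.
The 1st smallest replicate is 30.1; the 9th is 36.4.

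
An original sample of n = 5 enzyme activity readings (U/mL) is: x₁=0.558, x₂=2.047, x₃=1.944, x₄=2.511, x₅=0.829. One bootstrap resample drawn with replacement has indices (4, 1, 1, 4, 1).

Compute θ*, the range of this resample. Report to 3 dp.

θ* = 1.953

Resample values: 2.511, 0.558, 0.558, 2.511, 0.558.
Range = 2.511 − 0.558 = 1.953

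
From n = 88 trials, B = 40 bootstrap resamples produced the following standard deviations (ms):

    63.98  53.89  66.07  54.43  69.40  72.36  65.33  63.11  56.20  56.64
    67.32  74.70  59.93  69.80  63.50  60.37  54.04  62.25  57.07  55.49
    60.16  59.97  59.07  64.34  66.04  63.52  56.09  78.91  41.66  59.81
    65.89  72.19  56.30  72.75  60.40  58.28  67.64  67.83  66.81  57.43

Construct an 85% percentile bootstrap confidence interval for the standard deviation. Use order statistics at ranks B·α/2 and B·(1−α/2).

(54.04, 72.36)

Sorted replicates: 41.66, 53.89, 54.04, 54.43, 55.49, 56.09, 56.20, 56.30, 56.64, 57.07, 57.43, 58.28, 59.07, 59.81, 59.93, 59.97, 60.16, 60.37, 60.40, 62.25, 63.11, 63.50, 63.52, 63.98, 64.34, 65.33, 65.89, 66.04, 66.07, 66.81, 67.32, 67.64, 67.83, 69.40, 69.80, 72.19, 72.36, 72.75, 74.70, 78.91
α = 0.15; lower rank = 40 × 0.075 = 3; upper rank = 40 × 0.925 = 37.
The 3rd smallest replicate is 54.04; the 37th is 72.36.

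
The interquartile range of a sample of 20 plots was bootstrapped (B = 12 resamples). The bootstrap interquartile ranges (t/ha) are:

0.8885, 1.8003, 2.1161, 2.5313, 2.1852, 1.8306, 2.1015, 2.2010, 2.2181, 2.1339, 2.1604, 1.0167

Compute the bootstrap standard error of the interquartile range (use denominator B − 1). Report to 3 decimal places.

SE* = 0.494

Bootstrap SE is the standard deviation of the 12 replicate interquartile ranges.
Mean of replicates: (0.8885 + 1.8003 + 2.1161 + 2.5313 + 2.1852 + 1.8306 + 2.1015 + 2.2010 + 2.2181 + 2.1339 + 2.1604 + 1.0167) / 12 = 23.18360 / 12 = 1.93197
Sum of squared deviations: (−1.04347)² + (−0.13167)² + (+0.18413)² + (+0.59933)² + (+0.25323)² + (−0.10137)² + (+0.16953)² + (+0.26903)² + (+0.28613)² + (+0.20193)² + (+0.22843)² + (−0.91527)² = 2.68733
Variance = 2.68733 / 11 = 0.24430
SE* = √0.24430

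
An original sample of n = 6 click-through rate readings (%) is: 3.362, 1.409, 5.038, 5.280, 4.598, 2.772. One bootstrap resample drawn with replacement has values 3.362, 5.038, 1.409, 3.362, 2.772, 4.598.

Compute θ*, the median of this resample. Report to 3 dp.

θ* = 3.362

Sorted: 1.409, 2.772, 3.362, 3.362, 4.598, 5.038
Median = average of the two middle values = 3.362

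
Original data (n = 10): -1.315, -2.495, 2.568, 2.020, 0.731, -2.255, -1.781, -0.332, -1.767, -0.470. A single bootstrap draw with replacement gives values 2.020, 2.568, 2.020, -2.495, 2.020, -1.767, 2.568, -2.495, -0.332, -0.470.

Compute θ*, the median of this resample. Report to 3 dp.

Sorted: -2.495, -2.495, -1.767, -0.470, -0.332, 2.020, 2.020, 2.020, 2.568, 2.568
Median = average of the two middle values = 0.844

θ* = 0.844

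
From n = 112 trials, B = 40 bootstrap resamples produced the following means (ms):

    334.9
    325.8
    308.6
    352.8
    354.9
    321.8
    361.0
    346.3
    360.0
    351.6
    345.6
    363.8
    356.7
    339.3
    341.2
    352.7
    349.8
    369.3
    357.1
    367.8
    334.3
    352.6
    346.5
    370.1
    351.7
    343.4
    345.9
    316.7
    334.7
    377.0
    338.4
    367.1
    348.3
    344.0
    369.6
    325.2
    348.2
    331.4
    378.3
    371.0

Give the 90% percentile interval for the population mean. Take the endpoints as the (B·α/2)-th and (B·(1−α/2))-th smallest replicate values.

Sorted replicates: 308.6, 316.7, 321.8, 325.2, 325.8, 331.4, 334.3, 334.7, 334.9, 338.4, 339.3, 341.2, 343.4, 344.0, 345.6, 345.9, 346.3, 346.5, 348.2, 348.3, 349.8, 351.6, 351.7, 352.6, 352.7, 352.8, 354.9, 356.7, 357.1, 360.0, 361.0, 363.8, 367.1, 367.8, 369.3, 369.6, 370.1, 371.0, 377.0, 378.3
α = 0.10; lower rank = 40 × 0.050 = 2; upper rank = 40 × 0.950 = 38.
The 2nd smallest replicate is 316.7; the 38th is 371.0.

(316.7, 371.0)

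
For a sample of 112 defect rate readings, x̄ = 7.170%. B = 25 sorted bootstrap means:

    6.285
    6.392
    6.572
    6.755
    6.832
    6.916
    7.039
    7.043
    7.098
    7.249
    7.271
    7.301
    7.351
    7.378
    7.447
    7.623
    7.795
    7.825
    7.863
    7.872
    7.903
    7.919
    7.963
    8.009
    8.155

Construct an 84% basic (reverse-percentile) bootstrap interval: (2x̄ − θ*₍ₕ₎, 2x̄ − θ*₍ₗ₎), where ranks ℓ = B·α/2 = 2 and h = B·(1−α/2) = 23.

Percentile endpoints at ranks 2 and 23: θ*₍2₎ = 6.392, θ*₍23₎ = 7.963.
Basic interval reflects these around x̄:
  lower = 2 × 7.170 − 7.963 = 6.377
  upper = 2 × 7.170 − 6.392 = 7.948

(6.377, 7.948)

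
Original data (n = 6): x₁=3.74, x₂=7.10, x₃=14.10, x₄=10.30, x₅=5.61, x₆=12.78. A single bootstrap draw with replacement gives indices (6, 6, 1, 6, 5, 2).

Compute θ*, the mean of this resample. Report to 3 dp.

θ* = 9.132

Resample values: 12.78, 12.78, 3.74, 12.78, 5.61, 7.10.
Mean = (12.78 + 12.78 + 3.74 + 12.78 + 5.61 + 7.10) / 6 = 54.790 / 6 = 9.132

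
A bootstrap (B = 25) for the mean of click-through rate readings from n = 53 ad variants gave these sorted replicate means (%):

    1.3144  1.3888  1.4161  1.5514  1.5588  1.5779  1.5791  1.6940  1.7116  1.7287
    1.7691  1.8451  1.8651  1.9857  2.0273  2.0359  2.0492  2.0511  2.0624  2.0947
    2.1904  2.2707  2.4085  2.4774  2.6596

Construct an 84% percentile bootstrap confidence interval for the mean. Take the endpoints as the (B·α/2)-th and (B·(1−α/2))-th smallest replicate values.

α = 0.16; lower rank = 25 × 0.080 = 2; upper rank = 25 × 0.920 = 23.
The 2nd smallest replicate is 1.3888; the 23rd is 2.4085.

(1.3888, 2.4085)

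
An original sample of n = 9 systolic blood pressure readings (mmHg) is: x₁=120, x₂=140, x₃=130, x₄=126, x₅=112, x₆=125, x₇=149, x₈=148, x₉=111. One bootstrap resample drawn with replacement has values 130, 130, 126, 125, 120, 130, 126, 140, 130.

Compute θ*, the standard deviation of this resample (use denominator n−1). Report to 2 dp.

θ* = 5.46

Mean = 128.5556; sum of squared deviations = 238.2222
s² = 238.2222 / 8 = 29.7778
s = √29.7778 = 5.46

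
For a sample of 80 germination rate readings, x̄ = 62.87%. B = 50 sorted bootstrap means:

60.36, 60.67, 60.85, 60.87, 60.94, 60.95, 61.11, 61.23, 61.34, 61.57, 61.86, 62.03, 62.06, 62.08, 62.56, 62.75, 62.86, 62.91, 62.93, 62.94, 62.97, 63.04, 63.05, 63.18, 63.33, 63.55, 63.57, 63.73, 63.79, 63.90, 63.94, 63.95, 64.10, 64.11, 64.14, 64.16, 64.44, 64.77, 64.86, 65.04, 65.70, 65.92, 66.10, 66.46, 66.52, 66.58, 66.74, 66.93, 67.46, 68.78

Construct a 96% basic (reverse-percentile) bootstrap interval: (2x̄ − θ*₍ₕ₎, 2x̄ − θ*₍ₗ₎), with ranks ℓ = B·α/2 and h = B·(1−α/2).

(58.28, 65.38)

Percentile endpoints at ranks 1 and 49: θ*₍1₎ = 60.36, θ*₍49₎ = 67.46.
Basic interval reflects these around x̄:
  lower = 2 × 62.87 − 67.46 = 58.28
  upper = 2 × 62.87 − 60.36 = 65.38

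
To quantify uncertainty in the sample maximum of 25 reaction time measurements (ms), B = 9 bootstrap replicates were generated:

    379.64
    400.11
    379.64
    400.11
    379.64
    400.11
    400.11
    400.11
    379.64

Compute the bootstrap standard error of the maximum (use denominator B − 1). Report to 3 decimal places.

Bootstrap SE is the standard deviation of the 9 replicate maximums.
Mean of replicates: (379.64 + 400.11 + 379.64 + 400.11 + 379.64 + 400.11 + 400.11 + 400.11 + 379.64) / 9 = 3519.1100 / 9 = 391.0122
Sum of squared deviations: (−11.3722)² + (+9.0978)² + (−11.3722)² + (+9.0978)² + (−11.3722)² + (+9.0978)² + (+9.0978)² + (+9.0978)² + (−11.3722)² = 931.1576
Variance = 931.1576 / 8 = 116.3947
SE* = √116.3947

SE* = 10.789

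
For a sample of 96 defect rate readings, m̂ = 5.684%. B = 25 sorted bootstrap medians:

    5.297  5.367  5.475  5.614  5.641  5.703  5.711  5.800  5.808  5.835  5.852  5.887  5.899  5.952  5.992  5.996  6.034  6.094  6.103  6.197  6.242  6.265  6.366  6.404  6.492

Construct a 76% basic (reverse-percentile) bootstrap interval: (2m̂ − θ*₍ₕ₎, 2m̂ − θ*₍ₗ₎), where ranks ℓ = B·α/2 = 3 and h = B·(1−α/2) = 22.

(5.103, 5.893)

Percentile endpoints at ranks 3 and 22: θ*₍3₎ = 5.475, θ*₍22₎ = 6.265.
Basic interval reflects these around m̂:
  lower = 2 × 5.684 − 6.265 = 5.103
  upper = 2 × 5.684 − 5.475 = 5.893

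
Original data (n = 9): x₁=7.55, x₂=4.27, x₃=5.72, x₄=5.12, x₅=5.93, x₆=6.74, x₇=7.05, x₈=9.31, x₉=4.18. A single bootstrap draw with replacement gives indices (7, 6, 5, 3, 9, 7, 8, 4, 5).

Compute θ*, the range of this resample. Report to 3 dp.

θ* = 5.130

Resample values: 7.05, 6.74, 5.93, 5.72, 4.18, 7.05, 9.31, 5.12, 5.93.
Range = 9.31 − 4.18 = 5.130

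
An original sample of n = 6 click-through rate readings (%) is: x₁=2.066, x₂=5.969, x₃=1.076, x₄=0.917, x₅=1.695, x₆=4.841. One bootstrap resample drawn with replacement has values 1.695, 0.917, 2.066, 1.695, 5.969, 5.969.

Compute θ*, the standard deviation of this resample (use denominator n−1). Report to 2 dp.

θ* = 2.29

Mean = 3.0518; sum of squared deviations = 26.2311
s² = 26.2311 / 5 = 5.2462
s = √5.2462 = 2.29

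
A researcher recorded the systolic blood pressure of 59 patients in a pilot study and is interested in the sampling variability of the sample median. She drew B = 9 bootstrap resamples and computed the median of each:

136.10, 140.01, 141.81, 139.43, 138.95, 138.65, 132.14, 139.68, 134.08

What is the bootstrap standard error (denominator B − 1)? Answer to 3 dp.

SE* = 3.121

Bootstrap SE is the standard deviation of the 9 replicate medians.
Mean of replicates: (136.10 + 140.01 + 141.81 + 139.43 + 138.95 + 138.65 + 132.14 + 139.68 + 134.08) / 9 = 1240.8500 / 9 = 137.8722
Sum of squared deviations: (−1.7722)² + (+2.1378)² + (+3.9378)² + (+1.5578)² + (+1.0778)² + (+0.7778)² + (−5.7322)² + (+1.8078)² + (−3.7922)² = 77.9176
Variance = 77.9176 / 8 = 9.7397
SE* = √9.7397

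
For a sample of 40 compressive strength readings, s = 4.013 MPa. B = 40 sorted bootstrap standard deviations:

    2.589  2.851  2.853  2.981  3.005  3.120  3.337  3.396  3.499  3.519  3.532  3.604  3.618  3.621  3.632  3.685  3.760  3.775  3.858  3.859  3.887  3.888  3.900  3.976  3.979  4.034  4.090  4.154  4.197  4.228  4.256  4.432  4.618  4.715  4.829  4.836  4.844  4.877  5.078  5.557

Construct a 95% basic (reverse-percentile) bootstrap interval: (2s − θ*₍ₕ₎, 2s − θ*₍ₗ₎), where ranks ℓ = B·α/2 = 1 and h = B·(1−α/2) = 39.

Percentile endpoints at ranks 1 and 39: θ*₍1₎ = 2.589, θ*₍39₎ = 5.078.
Basic interval reflects these around s:
  lower = 2 × 4.013 − 5.078 = 2.948
  upper = 2 × 4.013 − 2.589 = 5.437

(2.948, 5.437)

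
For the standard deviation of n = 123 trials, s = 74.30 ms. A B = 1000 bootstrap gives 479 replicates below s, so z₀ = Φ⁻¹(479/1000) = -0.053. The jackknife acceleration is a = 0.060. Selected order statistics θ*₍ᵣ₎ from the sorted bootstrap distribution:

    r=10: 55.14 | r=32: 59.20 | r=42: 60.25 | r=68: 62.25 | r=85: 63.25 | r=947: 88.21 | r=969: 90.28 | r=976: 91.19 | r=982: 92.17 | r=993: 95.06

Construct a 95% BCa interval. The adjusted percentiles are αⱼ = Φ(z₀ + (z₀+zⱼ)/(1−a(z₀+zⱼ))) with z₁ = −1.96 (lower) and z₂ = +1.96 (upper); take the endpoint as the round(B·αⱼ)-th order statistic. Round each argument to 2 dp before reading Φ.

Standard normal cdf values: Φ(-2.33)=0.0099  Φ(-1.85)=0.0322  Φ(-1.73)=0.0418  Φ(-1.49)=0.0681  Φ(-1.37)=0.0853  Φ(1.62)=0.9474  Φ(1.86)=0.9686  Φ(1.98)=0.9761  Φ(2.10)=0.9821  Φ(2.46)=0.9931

Lower: z₀ + z₁ = -0.053 + (-1.960) = -2.013; 1 − a(z₀+z₁) = 1 − (0.060)(-2.013) = 1.1208; argument = -0.053 + (-2.013)/1.1208 = -1.8491 → -1.85.
α₁ = Φ(-1.85) = 0.0322; rank = round(1000 × 0.0322) = 32; θ*₍32₎ = 59.20.
Upper: z₀ + z₂ = 1.907; 1 − a(z₀+z₂) = 0.8856; argument = 2.1004 → 2.10; α₂ = 0.9821; rank = 982; θ*₍982₎ = 92.17.

(59.20, 92.17)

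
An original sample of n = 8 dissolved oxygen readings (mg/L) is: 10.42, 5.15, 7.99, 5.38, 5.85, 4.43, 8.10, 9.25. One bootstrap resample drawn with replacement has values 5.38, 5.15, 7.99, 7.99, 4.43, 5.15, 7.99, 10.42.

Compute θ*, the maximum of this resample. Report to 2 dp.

Maximum = 10.42

θ* = 10.42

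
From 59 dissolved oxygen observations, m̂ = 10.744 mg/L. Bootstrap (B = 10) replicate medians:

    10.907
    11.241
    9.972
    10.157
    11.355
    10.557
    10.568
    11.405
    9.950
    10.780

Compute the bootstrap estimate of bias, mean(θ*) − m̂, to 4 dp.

mean(θ*) = (10.907 + 11.241 + 9.972 + 10.157 + 11.355 + 10.557 + 10.568 + 11.405 + 9.950 + 10.780) / 10 = 10.68920
bias = 10.68920 − 10.744

bias = −0.0548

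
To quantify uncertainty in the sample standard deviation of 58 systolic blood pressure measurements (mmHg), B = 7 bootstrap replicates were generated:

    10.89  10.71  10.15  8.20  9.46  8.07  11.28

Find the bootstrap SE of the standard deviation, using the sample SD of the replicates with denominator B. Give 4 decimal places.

Bootstrap SE is the standard deviation of the 7 replicate standard deviations.
Mean of replicates: (10.89 + 10.71 + 10.15 + 8.20 + 9.46 + 8.07 + 11.28) / 7 = 68.76000 / 7 = 9.82286
Sum of squared deviations: (+1.06714)² + (+0.88714)² + (+0.32714)² + (−1.62286)² + (−0.36286)² + (−1.75286)² + (+1.45714)² = 9.99394
Variance = 9.99394 / 7 = 1.42771
SE* = √1.42771

SE* = 1.1949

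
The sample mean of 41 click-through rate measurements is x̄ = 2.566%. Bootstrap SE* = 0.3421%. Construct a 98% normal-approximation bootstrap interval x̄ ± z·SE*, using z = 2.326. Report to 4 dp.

Margin = 2.326 × 0.3421 = 0.79572
Interval: 2.566 ± 0.79572

(1.7703, 3.3617)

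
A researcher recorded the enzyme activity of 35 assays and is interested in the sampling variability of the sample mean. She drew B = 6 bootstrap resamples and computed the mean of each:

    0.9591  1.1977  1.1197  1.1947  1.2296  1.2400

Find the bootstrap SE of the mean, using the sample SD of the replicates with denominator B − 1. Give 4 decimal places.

Bootstrap SE is the standard deviation of the 6 replicate means.
Mean of replicates: (0.9591 + 1.1977 + 1.1197 + 1.1947 + 1.2296 + 1.2400) / 6 = 6.94080 / 6 = 1.15680
Sum of squared deviations: (−0.19770)² + (+0.04090)² + (−0.03710)² + (+0.03790)² + (+0.07280)² + (+0.08320)² = 0.05579
Variance = 0.05579 / 5 = 0.01116
SE* = √0.01116

SE* = 0.1056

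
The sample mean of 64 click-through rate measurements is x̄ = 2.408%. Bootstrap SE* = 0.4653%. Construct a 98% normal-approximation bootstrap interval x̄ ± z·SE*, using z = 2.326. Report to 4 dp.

Margin = 2.326 × 0.4653 = 1.08229
Interval: 2.408 ± 1.08229

(1.3257, 3.4903)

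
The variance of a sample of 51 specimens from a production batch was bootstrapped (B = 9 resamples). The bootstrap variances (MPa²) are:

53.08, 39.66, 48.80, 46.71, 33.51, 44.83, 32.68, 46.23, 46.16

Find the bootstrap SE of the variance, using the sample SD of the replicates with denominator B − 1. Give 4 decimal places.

Bootstrap SE is the standard deviation of the 9 replicate variances.
Mean of replicates: (53.08 + 39.66 + 48.80 + 46.71 + 33.51 + 44.83 + 32.68 + 46.23 + 46.16) / 9 = 391.66000 / 9 = 43.51778
Sum of squared deviations: (+9.56222)² + (−3.85778)² + (+5.28222)² + (+3.19222)² + (−10.00778)² + (+1.31222)² + (−10.83778)² + (+2.71222)² + (+2.64222)² = 378.08316
Variance = 378.08316 / 8 = 47.26039
SE* = √47.26039

SE* = 6.8746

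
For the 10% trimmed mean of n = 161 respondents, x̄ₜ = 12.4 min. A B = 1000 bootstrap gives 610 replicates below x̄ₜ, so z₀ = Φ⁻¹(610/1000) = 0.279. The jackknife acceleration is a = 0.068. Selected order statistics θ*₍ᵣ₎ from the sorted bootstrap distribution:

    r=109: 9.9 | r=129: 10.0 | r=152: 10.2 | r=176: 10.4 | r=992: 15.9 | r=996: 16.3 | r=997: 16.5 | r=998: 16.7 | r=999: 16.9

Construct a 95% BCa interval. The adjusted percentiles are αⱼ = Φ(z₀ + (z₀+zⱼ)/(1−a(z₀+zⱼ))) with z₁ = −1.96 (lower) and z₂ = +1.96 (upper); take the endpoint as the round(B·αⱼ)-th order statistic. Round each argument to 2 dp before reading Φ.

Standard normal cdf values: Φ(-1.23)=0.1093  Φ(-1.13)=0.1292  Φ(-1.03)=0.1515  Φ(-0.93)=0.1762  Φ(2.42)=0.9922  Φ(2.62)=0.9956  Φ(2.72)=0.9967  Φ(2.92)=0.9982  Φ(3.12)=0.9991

(9.9, 16.7)

Lower: z₀ + z₁ = 0.279 + (-1.960) = -1.681; 1 − a(z₀+z₁) = 1 − (0.068)(-1.681) = 1.1143; argument = 0.279 + (-1.681)/1.1143 = -1.2296 → -1.23.
α₁ = Φ(-1.23) = 0.1093; rank = round(1000 × 0.1093) = 109; θ*₍109₎ = 9.9.
Upper: z₀ + z₂ = 2.239; 1 − a(z₀+z₂) = 0.8477; argument = 2.9201 → 2.92; α₂ = 0.9982; rank = 998; θ*₍998₎ = 16.7.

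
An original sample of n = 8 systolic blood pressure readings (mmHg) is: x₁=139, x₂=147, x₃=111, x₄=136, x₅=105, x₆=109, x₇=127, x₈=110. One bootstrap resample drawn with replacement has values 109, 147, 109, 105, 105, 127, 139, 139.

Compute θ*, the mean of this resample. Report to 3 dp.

θ* = 122.500

Mean = (109 + 147 + 109 + 105 + 105 + 127 + 139 + 139) / 8 = 980.0 / 8 = 122.500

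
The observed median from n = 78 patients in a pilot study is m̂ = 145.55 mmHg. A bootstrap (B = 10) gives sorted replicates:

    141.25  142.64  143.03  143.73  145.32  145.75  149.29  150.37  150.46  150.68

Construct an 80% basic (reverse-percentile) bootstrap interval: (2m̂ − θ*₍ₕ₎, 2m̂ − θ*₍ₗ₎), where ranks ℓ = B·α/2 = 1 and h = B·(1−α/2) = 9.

(140.64, 149.85)

Percentile endpoints at ranks 1 and 9: θ*₍1₎ = 141.25, θ*₍9₎ = 150.46.
Basic interval reflects these around m̂:
  lower = 2 × 145.55 − 150.46 = 140.64
  upper = 2 × 145.55 − 141.25 = 149.85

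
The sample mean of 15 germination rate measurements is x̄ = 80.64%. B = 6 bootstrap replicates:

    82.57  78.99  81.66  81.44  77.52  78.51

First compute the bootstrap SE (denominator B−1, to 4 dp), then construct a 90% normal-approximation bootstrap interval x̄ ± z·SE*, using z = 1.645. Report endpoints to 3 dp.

(77.289, 83.991)

Mean of replicates = 80.1150; sum of squared deviations = 20.7453; SE* = √(20.7453/5) = 2.0369
Margin = 1.645 × 2.0369 = 3.3507
Interval: 80.64 ± 3.3507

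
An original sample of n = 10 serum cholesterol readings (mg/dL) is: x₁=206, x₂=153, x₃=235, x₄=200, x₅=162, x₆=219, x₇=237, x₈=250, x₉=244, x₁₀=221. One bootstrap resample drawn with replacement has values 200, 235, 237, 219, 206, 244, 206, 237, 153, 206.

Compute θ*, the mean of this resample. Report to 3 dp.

θ* = 214.300

Mean = (200 + 235 + 237 + 219 + 206 + 244 + 206 + 237 + 153 + 206) / 10 = 2143.0 / 10 = 214.300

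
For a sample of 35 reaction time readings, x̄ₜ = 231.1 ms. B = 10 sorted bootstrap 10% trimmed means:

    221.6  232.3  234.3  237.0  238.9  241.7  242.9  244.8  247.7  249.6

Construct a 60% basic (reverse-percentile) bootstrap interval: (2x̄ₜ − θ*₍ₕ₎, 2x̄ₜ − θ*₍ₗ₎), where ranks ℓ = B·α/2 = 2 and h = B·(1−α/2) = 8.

Percentile endpoints at ranks 2 and 8: θ*₍2₎ = 232.3, θ*₍8₎ = 244.8.
Basic interval reflects these around x̄ₜ:
  lower = 2 × 231.1 − 244.8 = 217.4
  upper = 2 × 231.1 − 232.3 = 229.9

(217.4, 229.9)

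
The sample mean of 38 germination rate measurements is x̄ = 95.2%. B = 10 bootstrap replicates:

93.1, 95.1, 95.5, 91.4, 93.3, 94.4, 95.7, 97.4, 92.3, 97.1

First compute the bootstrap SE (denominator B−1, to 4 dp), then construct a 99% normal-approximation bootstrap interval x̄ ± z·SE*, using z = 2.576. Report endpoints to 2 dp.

Mean of replicates = 94.5300; sum of squared deviations = 35.8210; SE* = √(35.8210/9) = 1.9950
Margin = 2.576 × 1.9950 = 5.139
Interval: 95.2 ± 5.139

(90.06, 100.34)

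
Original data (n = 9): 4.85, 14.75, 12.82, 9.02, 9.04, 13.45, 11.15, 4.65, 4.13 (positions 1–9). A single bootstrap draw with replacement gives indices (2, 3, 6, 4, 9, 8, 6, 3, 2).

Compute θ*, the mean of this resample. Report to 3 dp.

Resample values: 14.75, 12.82, 13.45, 9.02, 4.13, 4.65, 13.45, 12.82, 14.75.
Mean = (14.75 + 12.82 + 13.45 + 9.02 + 4.13 + 4.65 + 13.45 + 12.82 + 14.75) / 9 = 99.840 / 9 = 11.093

θ* = 11.093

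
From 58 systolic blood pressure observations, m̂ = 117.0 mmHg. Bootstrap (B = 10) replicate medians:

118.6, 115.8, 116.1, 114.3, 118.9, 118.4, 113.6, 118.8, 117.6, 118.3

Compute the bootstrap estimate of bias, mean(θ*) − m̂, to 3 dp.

mean(θ*) = (118.6 + 115.8 + 116.1 + 114.3 + 118.9 + 118.4 + 113.6 + 118.8 + 117.6 + 118.3) / 10 = 117.0400
bias = 117.0400 − 117.0

bias = +0.040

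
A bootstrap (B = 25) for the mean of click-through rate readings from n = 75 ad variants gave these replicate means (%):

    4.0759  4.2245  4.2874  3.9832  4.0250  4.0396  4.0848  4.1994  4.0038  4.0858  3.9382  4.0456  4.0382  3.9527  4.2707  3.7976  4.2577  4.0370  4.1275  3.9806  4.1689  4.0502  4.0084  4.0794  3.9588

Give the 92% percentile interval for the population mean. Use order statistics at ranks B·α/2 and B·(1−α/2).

(3.7976, 4.2707)

Sorted replicates: 3.7976, 3.9382, 3.9527, 3.9588, 3.9806, 3.9832, 4.0038, 4.0084, 4.0250, 4.0370, 4.0382, 4.0396, 4.0456, 4.0502, 4.0759, 4.0794, 4.0848, 4.0858, 4.1275, 4.1689, 4.1994, 4.2245, 4.2577, 4.2707, 4.2874
α = 0.08; lower rank = 25 × 0.040 = 1; upper rank = 25 × 0.960 = 24.
The 1st smallest replicate is 3.7976; the 24th is 4.2707.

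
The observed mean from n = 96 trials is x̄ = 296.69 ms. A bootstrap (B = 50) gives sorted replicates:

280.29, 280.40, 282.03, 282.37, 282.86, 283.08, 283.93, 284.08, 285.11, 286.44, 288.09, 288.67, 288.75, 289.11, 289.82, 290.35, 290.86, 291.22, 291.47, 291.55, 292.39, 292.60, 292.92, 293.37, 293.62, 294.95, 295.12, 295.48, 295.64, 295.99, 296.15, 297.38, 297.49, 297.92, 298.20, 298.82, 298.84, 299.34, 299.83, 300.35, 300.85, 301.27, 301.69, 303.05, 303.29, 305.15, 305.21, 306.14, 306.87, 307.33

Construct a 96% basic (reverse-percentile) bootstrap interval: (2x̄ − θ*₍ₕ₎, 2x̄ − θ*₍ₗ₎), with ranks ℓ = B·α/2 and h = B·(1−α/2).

(286.51, 313.09)

Percentile endpoints at ranks 1 and 49: θ*₍1₎ = 280.29, θ*₍49₎ = 306.87.
Basic interval reflects these around x̄:
  lower = 2 × 296.69 − 306.87 = 286.51
  upper = 2 × 296.69 − 280.29 = 313.09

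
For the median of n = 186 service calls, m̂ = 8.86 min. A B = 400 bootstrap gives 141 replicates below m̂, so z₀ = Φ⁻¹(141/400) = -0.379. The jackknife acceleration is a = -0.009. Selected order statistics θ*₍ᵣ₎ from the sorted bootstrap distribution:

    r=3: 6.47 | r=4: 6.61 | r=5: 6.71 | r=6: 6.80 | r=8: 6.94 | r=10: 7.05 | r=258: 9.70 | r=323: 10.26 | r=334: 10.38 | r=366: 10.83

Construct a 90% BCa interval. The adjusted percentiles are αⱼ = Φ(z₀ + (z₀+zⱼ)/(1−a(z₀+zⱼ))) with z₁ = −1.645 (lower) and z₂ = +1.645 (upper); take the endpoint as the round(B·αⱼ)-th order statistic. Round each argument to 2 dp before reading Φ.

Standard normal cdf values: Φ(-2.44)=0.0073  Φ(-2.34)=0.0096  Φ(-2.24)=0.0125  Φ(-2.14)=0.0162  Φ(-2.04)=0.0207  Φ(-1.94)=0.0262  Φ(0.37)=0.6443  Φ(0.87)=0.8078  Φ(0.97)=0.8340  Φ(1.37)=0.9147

Lower: z₀ + z₁ = -0.379 + (-1.645) = -2.024; 1 − a(z₀+z₁) = 1 − (-0.009)(-2.024) = 0.9818; argument = -0.379 + (-2.024)/0.9818 = -2.4406 → -2.44.
α₁ = Φ(-2.44) = 0.0073; rank = round(400 × 0.0073) = 3; θ*₍3₎ = 6.47.
Upper: z₀ + z₂ = 1.266; 1 − a(z₀+z₂) = 1.0114; argument = 0.8727 → 0.87; α₂ = 0.8078; rank = 323; θ*₍323₎ = 10.26.

(6.47, 10.26)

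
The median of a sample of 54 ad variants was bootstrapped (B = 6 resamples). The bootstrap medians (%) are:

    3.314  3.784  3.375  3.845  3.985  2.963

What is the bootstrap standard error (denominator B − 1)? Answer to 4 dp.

Bootstrap SE is the standard deviation of the 6 replicate medians.
Mean of replicates: (3.314 + 3.784 + 3.375 + 3.845 + 3.985 + 2.963) / 6 = 21.26600 / 6 = 3.54433
Sum of squared deviations: (−0.23033)² + (+0.23967)² + (−0.16933)² + (+0.30067)² + (+0.44067)² + (−0.58133)² = 0.76170
Variance = 0.76170 / 5 = 0.15234
SE* = √0.15234

SE* = 0.3903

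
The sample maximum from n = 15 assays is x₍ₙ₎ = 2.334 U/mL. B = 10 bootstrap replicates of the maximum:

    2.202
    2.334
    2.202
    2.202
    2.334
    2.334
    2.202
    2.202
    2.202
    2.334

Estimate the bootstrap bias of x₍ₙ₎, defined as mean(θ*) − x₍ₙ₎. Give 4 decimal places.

bias = −0.0792

mean(θ*) = (2.202 + 2.334 + 2.202 + 2.202 + 2.334 + 2.334 + 2.202 + 2.202 + 2.202 + 2.334) / 10 = 2.25480
bias = 2.25480 − 2.334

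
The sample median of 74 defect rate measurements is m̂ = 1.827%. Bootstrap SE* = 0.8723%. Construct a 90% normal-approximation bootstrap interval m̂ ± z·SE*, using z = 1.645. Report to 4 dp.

(0.3921, 3.2619)

Margin = 1.645 × 0.8723 = 1.43493
Interval: 1.827 ± 1.43493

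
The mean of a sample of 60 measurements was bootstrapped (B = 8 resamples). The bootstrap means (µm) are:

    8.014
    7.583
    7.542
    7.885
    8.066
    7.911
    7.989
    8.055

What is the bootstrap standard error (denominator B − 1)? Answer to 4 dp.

Bootstrap SE is the standard deviation of the 8 replicate means.
Mean of replicates: (8.014 + 7.583 + 7.542 + 7.885 + 8.066 + 7.911 + 7.989 + 8.055) / 8 = 63.04500 / 8 = 7.88063
Sum of squared deviations: (+0.13337)² + (−0.29763)² + (−0.33863)² + (+0.00437)² + (+0.18538)² + (+0.03037)² + (+0.10837)² + (+0.17437)² = 0.29849
Variance = 0.29849 / 7 = 0.04264
SE* = √0.04264

SE* = 0.2065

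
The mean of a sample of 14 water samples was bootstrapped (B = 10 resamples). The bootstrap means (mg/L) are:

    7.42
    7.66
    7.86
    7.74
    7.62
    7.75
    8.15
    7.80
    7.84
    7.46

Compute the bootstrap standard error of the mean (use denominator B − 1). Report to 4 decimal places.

Bootstrap SE is the standard deviation of the 10 replicate means.
Mean of replicates: (7.42 + 7.66 + 7.86 + 7.74 + 7.62 + 7.75 + 8.15 + 7.80 + 7.84 + 7.46) / 10 = 77.30000 / 10 = 7.73000
Sum of squared deviations: (−0.31000)² + (−0.07000)² + (+0.13000)² + (+0.01000)² + (−0.11000)² + (+0.02000)² + (+0.42000)² + (+0.07000)² + (+0.11000)² + (−0.27000)² = 0.39680
Variance = 0.39680 / 9 = 0.04409
SE* = √0.04409

SE* = 0.2100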